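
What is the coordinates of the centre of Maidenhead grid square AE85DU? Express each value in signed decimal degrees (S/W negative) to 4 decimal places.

Field A=0, E=4: +0·20° lon, +4·10° lat → SW at lon -180°, lat -50°.
Square 8, 5: +8·2° lon, +5·1° lat → SW at lon -164°, lat -45°.
Subsquare d=3, u=20: +3·0.0833333° lon, +20·0.0416667° lat → SW at lon -163.75°, lat -44.1667°.
Cell spans 0.0833333° lon × 0.0416667° lat. Centre is SW corner plus half of each.
latitude -44.1458, longitude -163.7083.

-44.1458, -163.7083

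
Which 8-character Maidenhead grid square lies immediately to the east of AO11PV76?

AO11pv86

Longitude extended square 7; +1 → 8.
The latitude characters are unchanged.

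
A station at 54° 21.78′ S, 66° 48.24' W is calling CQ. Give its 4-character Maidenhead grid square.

Add 180° to longitude and 90° to latitude: 113.20, 35.64.
Field: 113.20/20 → 5 → F, 35.64/10 → 3 → D; chars FD.
Square: 13.20/2 → 6, 5.64/1 → 5; chars 65.

FD65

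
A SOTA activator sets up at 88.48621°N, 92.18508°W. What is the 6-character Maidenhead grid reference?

ER38vl

Add 180° to longitude and 90° to latitude: 87.8149, 178.4862.
Field: 87.8149/20 → 4 → E, 178.4862/10 → 17 → R; chars ER.
Square: 7.8149/2 → 3, 8.4862/1 → 8; chars 38.
Subsquare: 1.8149/0.0833333 → 21 → v, 0.4862/0.0416667 → 11 → l; chars vl.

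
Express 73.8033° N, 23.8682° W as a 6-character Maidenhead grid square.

HQ83bt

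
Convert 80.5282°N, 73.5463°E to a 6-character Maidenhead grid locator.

Shift to the Maidenhead origin (180°W, 90°S): lon 253.5463, lat 170.5282.
Field: lon ⌊253.5463/20⌋ = 12 → M; lat ⌊170.5282/10⌋ = 17 → R.
Square: lon ⌊13.5463/2⌋ = 6; lat ⌊0.5282/1⌋ = 0.
Subsquare: lon ⌊1.5463/0.0833333⌋ = 18 → s; lat ⌊0.5282/0.0416667⌋ = 12 → m.

MR60sm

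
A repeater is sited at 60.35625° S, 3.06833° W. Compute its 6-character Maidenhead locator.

IC89lp

Add 180° to longitude and 90° to latitude: 176.9317, 29.6437.
Field (20°×10°, letters A–R): lon ⌊176.9317/20⌋ = 8 → I; lat ⌊29.6437/10⌋ = 2 → C.
Square (2°×1°, digits 0–9): lon ⌊16.9317/2⌋ = 8; lat ⌊9.6437/1⌋ = 9.
Subsquare (5′×2.5′, letters a–x): lon ⌊0.9317/0.0833333⌋ = 11 → l; lat ⌊0.6437/0.0416667⌋ = 15 → p.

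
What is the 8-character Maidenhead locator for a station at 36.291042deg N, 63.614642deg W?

Offset from 180°W / 90°S: lon 116.38536°, lat 126.29104°.
Field: lon ⌊116.38536/20⌋ = 5 → F; lat ⌊126.29104/10⌋ = 12 → M.
Square: lon ⌊16.38536/2⌋ = 8; lat ⌊6.29104/1⌋ = 6.
Subsquare: lon ⌊0.38536/0.0833333⌋ = 4 → e; lat ⌊0.29104/0.0416667⌋ = 6 → g.
Extended square: lon ⌊0.05202/0.00833333⌋ = 6; lat ⌊0.04104/0.00416667⌋ = 9.

FM86eg69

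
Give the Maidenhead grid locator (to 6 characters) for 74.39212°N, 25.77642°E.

Shift to the Maidenhead origin (180°W, 90°S): lon 205.7764, lat 164.3921.
Field: lon ⌊205.7764/20⌋ = 10 → K; lat ⌊164.3921/10⌋ = 16 → Q.
Square: lon ⌊5.7764/2⌋ = 2; lat ⌊4.3921/1⌋ = 4.
Subsquare: lon ⌊1.7764/0.0833333⌋ = 21 → v; lat ⌊0.3921/0.0416667⌋ = 9 → j.

KQ24vj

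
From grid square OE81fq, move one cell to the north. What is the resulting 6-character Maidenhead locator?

OE81fr

Latitude subsquare q = 16; +1 → 17 = r.
The longitude characters are unchanged.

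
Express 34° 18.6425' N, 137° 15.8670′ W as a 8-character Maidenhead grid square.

Add 180° to longitude and 90° to latitude: 42.73555, 124.31071.
Field: 42.73555/20 → 2 → C, 124.31071/10 → 12 → M; chars CM.
Square: 2.73555/2 → 1, 4.31071/1 → 4; chars 14.
Subsquare: 0.73555/0.0833333 → 8 → i, 0.31071/0.0416667 → 7 → h; chars ih.
Extended square: 0.06888/0.00833333 → 8, 0.01904/0.00416667 → 4; chars 84.

CM14ih84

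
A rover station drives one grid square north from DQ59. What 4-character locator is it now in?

Latitude square 9; +1 → 10, wraps to 0, carry into field.
Latitude field Q = 16; +1 → 17 = R.
The longitude characters are unchanged.

DR50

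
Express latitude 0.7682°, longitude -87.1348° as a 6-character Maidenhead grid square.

EJ60ks

Shift to the Maidenhead origin (180°W, 90°S): lon 92.8652, lat 90.7682.
Field (20°×10°, letters A–R): lon ⌊92.8652/20⌋ = 4 → E; lat ⌊90.7682/10⌋ = 9 → J.
Square (2°×1°, digits 0–9): lon ⌊12.8652/2⌋ = 6; lat ⌊0.7682/1⌋ = 0.
Subsquare (5′×2.5′, letters a–x): lon ⌊0.8652/0.0833333⌋ = 10 → k; lat ⌊0.7682/0.0416667⌋ = 18 → s.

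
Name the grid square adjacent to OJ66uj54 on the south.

OJ66uj53

Latitude extended square 4; −1 → 3.
The longitude characters are unchanged.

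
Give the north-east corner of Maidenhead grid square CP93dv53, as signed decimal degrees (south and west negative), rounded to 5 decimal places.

Field C=2, P=15: +2·20° lon, +15·10° lat → SW at lon -140°, lat 60°.
Square 9, 3: +9·2° lon, +3·1° lat → SW at lon -122°, lat 63°.
Subsquare d=3, v=21: +3·0.0833333° lon, +21·0.0416667° lat → SW at lon -121.75°, lat 63.875°.
Extended square 5, 3: +5·0.00833333° lon, +3·0.00416667° lat → SW at lon -121.708°, lat 63.8875°.
Cell spans 0.00833333° lon × 0.00416667° lat. NE corner is SW corner plus one full cell.
latitude 63.89167, longitude -121.70000.

63.89167, -121.70000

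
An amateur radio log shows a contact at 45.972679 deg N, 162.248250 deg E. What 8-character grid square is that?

Offset from 180°W / 90°S: lon 342.24825°, lat 135.97268°.
Field: lon ⌊342.24825/20⌋ = 17 → R; lat ⌊135.97268/10⌋ = 13 → N.
Square: lon ⌊2.24825/2⌋ = 1; lat ⌊5.97268/1⌋ = 5.
Subsquare: lon ⌊0.24825/0.0833333⌋ = 2 → c; lat ⌊0.97268/0.0416667⌋ = 23 → x.
Extended square: lon ⌊0.08158/0.00833333⌋ = 9; lat ⌊0.01435/0.00416667⌋ = 3.

RN15cx93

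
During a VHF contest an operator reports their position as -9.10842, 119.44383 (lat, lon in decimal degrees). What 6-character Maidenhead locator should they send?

OI90rv

Add 180° to longitude and 90° to latitude: 299.4438, 80.8916.
Field: 299.4438/20 → 14 → O, 80.8916/10 → 8 → I; chars OI.
Square: 19.4438/2 → 9, 0.8916/1 → 0; chars 90.
Subsquare: 1.4438/0.0833333 → 17 → r, 0.8916/0.0416667 → 21 → v; chars rv.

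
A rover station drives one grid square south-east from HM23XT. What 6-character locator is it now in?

HM33as

Longitude subsquare x = 23; +1 → 24, wraps to 0 = a, carry into square.
Longitude square 2; +1 → 3.
Latitude subsquare t = 19; −1 → 18 = s.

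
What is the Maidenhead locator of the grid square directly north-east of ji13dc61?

Longitude extended square 6; +1 → 7.
Latitude extended square 1; +1 → 2.

JI13dc72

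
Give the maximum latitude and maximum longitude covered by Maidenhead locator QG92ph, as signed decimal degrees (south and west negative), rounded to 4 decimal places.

-27.6667, 159.3333

Field Q=16, G=6: +16·20° lon, +6·10° lat → SW at lon 140°, lat -30°.
Square 9, 2: +9·2° lon, +2·1° lat → SW at lon 158°, lat -28°.
Subsquare p=15, h=7: +15·0.0833333° lon, +7·0.0416667° lat → SW at lon 159.25°, lat -27.7083°.
Cell spans 0.0833333° lon × 0.0416667° lat. NE corner is SW corner plus one full cell.
latitude -27.6667, longitude 159.3333.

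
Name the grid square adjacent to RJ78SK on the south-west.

Longitude subsquare s = 18; −1 → 17 = r.
Latitude subsquare k = 10; −1 → 9 = j.

RJ78rj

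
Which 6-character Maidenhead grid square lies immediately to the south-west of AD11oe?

Longitude subsquare o = 14; −1 → 13 = n.
Latitude subsquare e = 4; −1 → 3 = d.

AD11nd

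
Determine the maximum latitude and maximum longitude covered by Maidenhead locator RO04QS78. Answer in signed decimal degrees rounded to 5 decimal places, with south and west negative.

54.78750, 161.40000

Field R=17, O=14: +17·20° lon, +14·10° lat → SW at lon 160°, lat 50°.
Square 0, 4: +0·2° lon, +4·1° lat → SW at lon 160°, lat 54°.
Subsquare q=16, s=18: +16·0.0833333° lon, +18·0.0416667° lat → SW at lon 161.333°, lat 54.75°.
Extended square 7, 8: +7·0.00833333° lon, +8·0.00416667° lat → SW at lon 161.392°, lat 54.7833°.
Cell spans 0.00833333° lon × 0.00416667° lat. NE corner is SW corner plus one full cell.
latitude 54.78750, longitude 161.40000.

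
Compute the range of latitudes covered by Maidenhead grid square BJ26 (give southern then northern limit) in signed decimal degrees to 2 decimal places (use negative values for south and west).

6.00, 7.00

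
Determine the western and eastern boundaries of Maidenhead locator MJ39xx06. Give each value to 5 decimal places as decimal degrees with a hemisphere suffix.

Field M=12, J=9: +12·20° lon, +9·10° lat → SW at lon 60°, lat 0°.
Square 3, 9: +3·2° lon, +9·1° lat → SW at lon 66°, lat 9°.
Subsquare x=23, x=23: +23·0.0833333° lon, +23·0.0416667° lat → SW at lon 67.9167°, lat 9.95833°.
Extended square 0, 6: +0·0.00833333° lon, +6·0.00416667° lat → SW at lon 67.9167°, lat 9.98333°.
Cell spans 0.00833333° lon × 0.00416667° lat.
west 67.91667° E, east 67.92500° E.

67.91667° E, 67.92500° E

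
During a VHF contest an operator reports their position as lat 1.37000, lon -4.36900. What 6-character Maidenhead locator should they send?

IJ71ti

Shift to the Maidenhead origin (180°W, 90°S): lon 175.6310, lat 91.3700.
Field (20°×10°, letters A–R): 175.6310/20 → 8 → I, 91.3700/10 → 9 → J; chars IJ.
Square (2°×1°, digits 0–9): 15.6310/2 → 7, 1.3700/1 → 1; chars 71.
Subsquare (5′×2.5′, letters a–x): 1.6310/0.0833333 → 19 → t, 0.3700/0.0416667 → 8 → i; chars ti.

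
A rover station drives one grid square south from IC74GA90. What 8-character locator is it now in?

Latitude extended square 0; −1 → -1, wraps to 9, carry into subsquare.
Latitude subsquare a = 0; −1 → -1, wraps to 23 = x, carry into square.
Latitude square 4; −1 → 3.
The longitude characters are unchanged.

IC73gx99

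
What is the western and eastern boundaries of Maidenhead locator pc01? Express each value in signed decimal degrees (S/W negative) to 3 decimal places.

Field P=15, C=2: +15·20° lon, +2·10° lat → SW at lon 120°, lat -70°.
Square 0, 1: +0·2° lon, +1·1° lat → SW at lon 120°, lat -69°.
Cell spans 2° lon × 1° lat.
west 120.000, east 122.000.

120.000, 122.000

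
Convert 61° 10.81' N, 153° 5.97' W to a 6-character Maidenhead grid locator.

BP31ke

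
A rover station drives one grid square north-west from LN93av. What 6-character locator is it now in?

Longitude subsquare a = 0; −1 → -1, wraps to 23 = x, carry into square.
Longitude square 9; −1 → 8.
Latitude subsquare v = 21; +1 → 22 = w.

LN83xw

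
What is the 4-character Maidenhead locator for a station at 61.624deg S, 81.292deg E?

NC08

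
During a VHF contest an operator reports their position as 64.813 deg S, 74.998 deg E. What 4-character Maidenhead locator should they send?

MC75

Add 180° to longitude and 90° to latitude: 255.00, 25.19.
Field: 255.00/20 → 12 → M, 25.19/10 → 2 → C; chars MC.
Square: 15.00/2 → 7, 5.19/1 → 5; chars 75.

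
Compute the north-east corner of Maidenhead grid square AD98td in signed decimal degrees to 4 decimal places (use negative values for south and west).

Field A=0, D=3: +0·20° lon, +3·10° lat → SW at lon -180°, lat -60°.
Square 9, 8: +9·2° lon, +8·1° lat → SW at lon -162°, lat -52°.
Subsquare t=19, d=3: +19·0.0833333° lon, +3·0.0416667° lat → SW at lon -160.417°, lat -51.875°.
Cell spans 0.0833333° lon × 0.0416667° lat. NE corner is SW corner plus one full cell.
latitude -51.8333, longitude -160.3333.

-51.8333, -160.3333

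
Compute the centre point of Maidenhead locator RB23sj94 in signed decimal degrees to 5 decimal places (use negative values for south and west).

-76.60625, 165.57917

Field R=17, B=1: +17·20° lon, +1·10° lat → SW at lon 160°, lat -80°.
Square 2, 3: +2·2° lon, +3·1° lat → SW at lon 164°, lat -77°.
Subsquare s=18, j=9: +18·0.0833333° lon, +9·0.0416667° lat → SW at lon 165.5°, lat -76.625°.
Extended square 9, 4: +9·0.00833333° lon, +4·0.00416667° lat → SW at lon 165.575°, lat -76.6083°.
Cell spans 0.00833333° lon × 0.00416667° lat. Centre is SW corner plus half of each.
latitude -76.60625, longitude 165.57917.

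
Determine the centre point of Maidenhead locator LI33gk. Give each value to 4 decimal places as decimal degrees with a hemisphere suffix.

6.5625° S, 46.5417° E

Field L=11, I=8: +11·20° lon, +8·10° lat → SW at lon 40°, lat -10°.
Square 3, 3: +3·2° lon, +3·1° lat → SW at lon 46°, lat -7°.
Subsquare g=6, k=10: +6·0.0833333° lon, +10·0.0416667° lat → SW at lon 46.5°, lat -6.58333°.
Cell spans 0.0833333° lon × 0.0416667° lat. Centre is SW corner plus half of each.
latitude 6.5625° S, longitude 46.5417° E.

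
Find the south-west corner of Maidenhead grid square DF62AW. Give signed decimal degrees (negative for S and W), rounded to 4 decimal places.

Field D=3, F=5: +3·20° lon, +5·10° lat → SW at lon -120°, lat -40°.
Square 6, 2: +6·2° lon, +2·1° lat → SW at lon -108°, lat -38°.
Subsquare a=0, w=22: +0·0.0833333° lon, +22·0.0416667° lat → SW at lon -108°, lat -37.0833°.
latitude -37.0833, longitude -108.0000.

-37.0833, -108.0000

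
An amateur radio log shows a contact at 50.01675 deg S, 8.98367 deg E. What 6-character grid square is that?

JD49lx

Add 180° to longitude and 90° to latitude: 188.9837, 39.9832.
Field (20°×10°, letters A–R): 188.9837/20 → 9 → J, 39.9832/10 → 3 → D; chars JD.
Square (2°×1°, digits 0–9): 8.9837/2 → 4, 9.9832/1 → 9; chars 49.
Subsquare (5′×2.5′, letters a–x): 0.9837/0.0833333 → 11 → l, 0.9832/0.0416667 → 23 → x; chars lx.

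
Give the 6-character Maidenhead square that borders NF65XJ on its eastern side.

NF75aj

Longitude subsquare x = 23; +1 → 24, wraps to 0 = a, carry into square.
Longitude square 6; +1 → 7.
The latitude characters are unchanged.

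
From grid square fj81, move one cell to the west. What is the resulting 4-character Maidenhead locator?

FJ71

Longitude square 8; −1 → 7.
The latitude characters are unchanged.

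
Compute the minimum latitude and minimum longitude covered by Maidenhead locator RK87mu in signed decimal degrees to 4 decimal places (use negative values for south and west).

17.8333, 177.0000

Field R=17, K=10: +17·20° lon, +10·10° lat → SW at lon 160°, lat 10°.
Square 8, 7: +8·2° lon, +7·1° lat → SW at lon 176°, lat 17°.
Subsquare m=12, u=20: +12·0.0833333° lon, +20·0.0416667° lat → SW at lon 177°, lat 17.8333°.
latitude 17.8333, longitude 177.0000.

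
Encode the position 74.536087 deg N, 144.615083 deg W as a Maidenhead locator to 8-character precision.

Shift to the Maidenhead origin (180°W, 90°S): lon 35.38492, lat 164.53609.
Field: 35.38492/20 → 1 → B, 164.53609/10 → 16 → Q; chars BQ.
Square: 15.38492/2 → 7, 4.53609/1 → 4; chars 74.
Subsquare: 1.38492/0.0833333 → 16 → q, 0.53609/0.0416667 → 12 → m; chars qm.
Extended square: 0.05158/0.00833333 → 6, 0.03609/0.00416667 → 8; chars 68.

BQ74qm68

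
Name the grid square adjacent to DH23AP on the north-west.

DH13xq

Longitude subsquare a = 0; −1 → -1, wraps to 23 = x, carry into square.
Longitude square 2; −1 → 1.
Latitude subsquare p = 15; +1 → 16 = q.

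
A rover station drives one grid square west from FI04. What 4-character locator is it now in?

EI94

Longitude square 0; −1 → -1, wraps to 9, carry into field.
Longitude field F = 5; −1 → 4 = E.
The latitude characters are unchanged.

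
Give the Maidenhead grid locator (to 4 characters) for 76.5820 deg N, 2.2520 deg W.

Offset from 180°W / 90°S: lon 177.75°, lat 166.58°.
Field (20°×10°, letters A–R): lon ⌊177.75/20⌋ = 8 → I; lat ⌊166.58/10⌋ = 16 → Q.
Square (2°×1°, digits 0–9): lon ⌊17.75/2⌋ = 8; lat ⌊6.58/1⌋ = 6.

IQ86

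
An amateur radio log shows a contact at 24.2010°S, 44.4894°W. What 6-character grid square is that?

Add 180° to longitude and 90° to latitude: 135.5106, 65.7990.
Field (20°×10°, letters A–R): lon ⌊135.5106/20⌋ = 6 → G; lat ⌊65.7990/10⌋ = 6 → G.
Square (2°×1°, digits 0–9): lon ⌊15.5106/2⌋ = 7; lat ⌊5.7990/1⌋ = 5.
Subsquare (5′×2.5′, letters a–x): lon ⌊1.5106/0.0833333⌋ = 18 → s; lat ⌊0.7990/0.0416667⌋ = 19 → t.

GG75st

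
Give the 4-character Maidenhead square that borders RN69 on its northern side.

Latitude square 9; +1 → 10, wraps to 0, carry into field.
Latitude field N = 13; +1 → 14 = O.
The longitude characters are unchanged.

RO60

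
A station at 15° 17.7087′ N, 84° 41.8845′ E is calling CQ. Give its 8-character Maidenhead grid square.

Shift to the Maidenhead origin (180°W, 90°S): lon 264.69808, lat 105.29515.
Field: 264.69808/20 → 13 → N, 105.29515/10 → 10 → K; chars NK.
Square: 4.69808/2 → 2, 5.29515/1 → 5; chars 25.
Subsquare: 0.69808/0.0833333 → 8 → i, 0.29515/0.0416667 → 7 → h; chars ih.
Extended square: 0.03141/0.00833333 → 3, 0.00348/0.00416667 → 0; chars 30.

NK25ih30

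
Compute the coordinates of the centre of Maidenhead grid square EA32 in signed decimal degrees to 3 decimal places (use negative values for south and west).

-87.500, -93.000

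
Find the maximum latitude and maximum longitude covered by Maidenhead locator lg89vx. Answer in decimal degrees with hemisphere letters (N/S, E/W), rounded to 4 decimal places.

20.0000° S, 57.8333° E

Field L=11, G=6: +11·20° lon, +6·10° lat → SW at lon 40°, lat -30°.
Square 8, 9: +8·2° lon, +9·1° lat → SW at lon 56°, lat -21°.
Subsquare v=21, x=23: +21·0.0833333° lon, +23·0.0416667° lat → SW at lon 57.75°, lat -20.0417°.
Cell spans 0.0833333° lon × 0.0416667° lat. NE corner is SW corner plus one full cell.
latitude 20.0000° S, longitude 57.8333° E.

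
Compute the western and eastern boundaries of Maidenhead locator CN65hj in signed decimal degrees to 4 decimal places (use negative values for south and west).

Field C=2, N=13: +2·20° lon, +13·10° lat → SW at lon -140°, lat 40°.
Square 6, 5: +6·2° lon, +5·1° lat → SW at lon -128°, lat 45°.
Subsquare h=7, j=9: +7·0.0833333° lon, +9·0.0416667° lat → SW at lon -127.417°, lat 45.375°.
Cell spans 0.0833333° lon × 0.0416667° lat.
west -127.4167, east -127.3333.

-127.4167, -127.3333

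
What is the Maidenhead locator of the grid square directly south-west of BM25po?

BM25on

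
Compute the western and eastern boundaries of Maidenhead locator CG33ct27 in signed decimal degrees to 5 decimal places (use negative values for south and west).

-133.81667, -133.80833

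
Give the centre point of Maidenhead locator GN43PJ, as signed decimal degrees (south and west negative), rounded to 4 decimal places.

43.3958, -50.7083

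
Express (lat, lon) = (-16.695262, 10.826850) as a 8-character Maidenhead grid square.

JH53jh93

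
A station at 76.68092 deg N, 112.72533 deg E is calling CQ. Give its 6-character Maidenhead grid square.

OQ66iq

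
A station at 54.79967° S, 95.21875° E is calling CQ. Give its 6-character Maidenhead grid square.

ND75oe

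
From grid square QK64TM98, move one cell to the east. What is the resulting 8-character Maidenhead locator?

QK64um08

Longitude extended square 9; +1 → 10, wraps to 0, carry into subsquare.
Longitude subsquare t = 19; +1 → 20 = u.
The latitude characters are unchanged.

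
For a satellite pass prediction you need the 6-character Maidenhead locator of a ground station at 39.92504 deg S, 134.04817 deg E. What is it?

PF70ab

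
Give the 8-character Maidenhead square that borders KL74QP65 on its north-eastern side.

Longitude extended square 6; +1 → 7.
Latitude extended square 5; +1 → 6.

KL74qp76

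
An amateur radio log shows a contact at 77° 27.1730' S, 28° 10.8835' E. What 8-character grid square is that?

KB42cn11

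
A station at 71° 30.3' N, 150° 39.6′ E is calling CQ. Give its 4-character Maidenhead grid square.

QQ51

Shift to the Maidenhead origin (180°W, 90°S): lon 330.66, lat 161.50.
Field (20°×10°, letters A–R): lon ⌊330.66/20⌋ = 16 → Q; lat ⌊161.50/10⌋ = 16 → Q.
Square (2°×1°, digits 0–9): lon ⌊10.66/2⌋ = 5; lat ⌊1.50/1⌋ = 1.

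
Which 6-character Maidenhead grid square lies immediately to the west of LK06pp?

LK06op

Longitude subsquare p = 15; −1 → 14 = o.
The latitude characters are unchanged.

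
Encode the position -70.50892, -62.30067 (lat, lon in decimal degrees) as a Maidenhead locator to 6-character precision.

FB89ul

Offset from 180°W / 90°S: lon 117.6993°, lat 19.4911°.
Field: lon ⌊117.6993/20⌋ = 5 → F; lat ⌊19.4911/10⌋ = 1 → B.
Square: lon ⌊17.6993/2⌋ = 8; lat ⌊9.4911/1⌋ = 9.
Subsquare: lon ⌊1.6993/0.0833333⌋ = 20 → u; lat ⌊0.4911/0.0416667⌋ = 11 → l.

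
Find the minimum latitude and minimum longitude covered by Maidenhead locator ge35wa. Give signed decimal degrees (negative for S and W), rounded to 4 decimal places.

-45.0000, -52.1667

Field G=6, E=4: +6·20° lon, +4·10° lat → SW at lon -60°, lat -50°.
Square 3, 5: +3·2° lon, +5·1° lat → SW at lon -54°, lat -45°.
Subsquare w=22, a=0: +22·0.0833333° lon, +0·0.0416667° lat → SW at lon -52.1667°, lat -45°.
latitude -45.0000, longitude -52.1667.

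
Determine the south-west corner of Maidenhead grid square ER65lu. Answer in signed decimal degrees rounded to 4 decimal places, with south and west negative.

85.8333, -87.0833

Field E=4, R=17: +4·20° lon, +17·10° lat → SW at lon -100°, lat 80°.
Square 6, 5: +6·2° lon, +5·1° lat → SW at lon -88°, lat 85°.
Subsquare l=11, u=20: +11·0.0833333° lon, +20·0.0416667° lat → SW at lon -87.0833°, lat 85.8333°.
latitude 85.8333, longitude -87.0833.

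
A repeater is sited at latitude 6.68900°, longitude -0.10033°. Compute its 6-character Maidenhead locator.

IJ96wq

Shift to the Maidenhead origin (180°W, 90°S): lon 179.8997, lat 96.6890.
Field: 179.8997/20 → 8 → I, 96.6890/10 → 9 → J; chars IJ.
Square: 19.8997/2 → 9, 6.6890/1 → 6; chars 96.
Subsquare: 1.8997/0.0833333 → 22 → w, 0.6890/0.0416667 → 16 → q; chars wq.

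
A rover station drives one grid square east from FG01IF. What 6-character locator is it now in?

FG01jf

Longitude subsquare i = 8; +1 → 9 = j.
The latitude characters are unchanged.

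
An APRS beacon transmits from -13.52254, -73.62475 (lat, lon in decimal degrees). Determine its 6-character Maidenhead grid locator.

FH36el

Add 180° to longitude and 90° to latitude: 106.3752, 76.4775.
Field (20°×10°, letters A–R): 106.3752/20 → 5 → F, 76.4775/10 → 7 → H; chars FH.
Square (2°×1°, digits 0–9): 6.3752/2 → 3, 6.4775/1 → 6; chars 36.
Subsquare (5′×2.5′, letters a–x): 0.3752/0.0833333 → 4 → e, 0.4775/0.0416667 → 11 → l; chars el.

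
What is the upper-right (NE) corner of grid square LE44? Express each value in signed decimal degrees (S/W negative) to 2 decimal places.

-45.00, 50.00

Field L=11, E=4: +11·20° lon, +4·10° lat → SW at lon 40°, lat -50°.
Square 4, 4: +4·2° lon, +4·1° lat → SW at lon 48°, lat -46°.
Cell spans 2° lon × 1° lat. NE corner is SW corner plus one full cell.
latitude -45.00, longitude 50.00.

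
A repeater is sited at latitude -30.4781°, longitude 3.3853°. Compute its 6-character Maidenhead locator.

JF19qm

Add 180° to longitude and 90° to latitude: 183.3853, 59.5219.
Field: lon ⌊183.3853/20⌋ = 9 → J; lat ⌊59.5219/10⌋ = 5 → F.
Square: lon ⌊3.3853/2⌋ = 1; lat ⌊9.5219/1⌋ = 9.
Subsquare: lon ⌊1.3853/0.0833333⌋ = 16 → q; lat ⌊0.5219/0.0416667⌋ = 12 → m.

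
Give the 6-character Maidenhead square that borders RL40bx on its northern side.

Latitude subsquare x = 23; +1 → 24, wraps to 0 = a, carry into square.
Latitude square 0; +1 → 1.
The longitude characters are unchanged.

RL41ba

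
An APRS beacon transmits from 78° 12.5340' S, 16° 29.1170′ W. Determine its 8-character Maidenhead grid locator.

Shift to the Maidenhead origin (180°W, 90°S): lon 163.51472, lat 11.79110.
Field: lon ⌊163.51472/20⌋ = 8 → I; lat ⌊11.79110/10⌋ = 1 → B.
Square: lon ⌊3.51472/2⌋ = 1; lat ⌊1.79110/1⌋ = 1.
Subsquare: lon ⌊1.51472/0.0833333⌋ = 18 → s; lat ⌊0.79110/0.0416667⌋ = 18 → s.
Extended square: lon ⌊0.01472/0.00833333⌋ = 1; lat ⌊0.04110/0.00416667⌋ = 9.

IB11ss19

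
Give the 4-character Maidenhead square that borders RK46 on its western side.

RK36

Longitude square 4; −1 → 3.
The latitude characters are unchanged.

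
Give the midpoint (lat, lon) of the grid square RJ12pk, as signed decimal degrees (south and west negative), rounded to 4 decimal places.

Field R=17, J=9: +17·20° lon, +9·10° lat → SW at lon 160°, lat 0°.
Square 1, 2: +1·2° lon, +2·1° lat → SW at lon 162°, lat 2°.
Subsquare p=15, k=10: +15·0.0833333° lon, +10·0.0416667° lat → SW at lon 163.25°, lat 2.41667°.
Cell spans 0.0833333° lon × 0.0416667° lat. Centre is SW corner plus half of each.
latitude 2.4375, longitude 163.2917.

2.4375, 163.2917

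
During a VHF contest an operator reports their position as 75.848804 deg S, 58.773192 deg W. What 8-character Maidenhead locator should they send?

GB04od76

Add 180° to longitude and 90° to latitude: 121.22681, 14.15120.
Field: 121.22681/20 → 6 → G, 14.15120/10 → 1 → B; chars GB.
Square: 1.22681/2 → 0, 4.15120/1 → 4; chars 04.
Subsquare: 1.22681/0.0833333 → 14 → o, 0.15120/0.0416667 → 3 → d; chars od.
Extended square: 0.06014/0.00833333 → 7, 0.02620/0.00416667 → 6; chars 76.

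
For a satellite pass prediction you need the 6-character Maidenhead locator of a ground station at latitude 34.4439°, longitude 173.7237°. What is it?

Offset from 180°W / 90°S: lon 353.7237°, lat 124.4439°.
Field: 353.7237/20 → 17 → R, 124.4439/10 → 12 → M; chars RM.
Square: 13.7237/2 → 6, 4.4439/1 → 4; chars 64.
Subsquare: 1.7237/0.0833333 → 20 → u, 0.4439/0.0416667 → 10 → k; chars uk.

RM64uk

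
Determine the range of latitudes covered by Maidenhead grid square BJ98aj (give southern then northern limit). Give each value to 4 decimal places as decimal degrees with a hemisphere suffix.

8.3750° N, 8.4167° N

Field B=1, J=9: +1·20° lon, +9·10° lat → SW at lon -160°, lat 0°.
Square 9, 8: +9·2° lon, +8·1° lat → SW at lon -142°, lat 8°.
Subsquare a=0, j=9: +0·0.0833333° lon, +9·0.0416667° lat → SW at lon -142°, lat 8.375°.
Cell spans 0.0833333° lon × 0.0416667° lat.
south 8.3750° N, north 8.4167° N.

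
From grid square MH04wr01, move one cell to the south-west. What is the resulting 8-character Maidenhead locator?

MH04vr90

Longitude extended square 0; −1 → -1, wraps to 9, carry into subsquare.
Longitude subsquare w = 22; −1 → 21 = v.
Latitude extended square 1; −1 → 0.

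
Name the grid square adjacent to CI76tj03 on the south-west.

CI76sj92

Longitude extended square 0; −1 → -1, wraps to 9, carry into subsquare.
Longitude subsquare t = 19; −1 → 18 = s.
Latitude extended square 3; −1 → 2.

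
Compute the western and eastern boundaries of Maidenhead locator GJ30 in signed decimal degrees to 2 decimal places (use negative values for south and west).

Field G=6, J=9: +6·20° lon, +9·10° lat → SW at lon -60°, lat 0°.
Square 3, 0: +3·2° lon, +0·1° lat → SW at lon -54°, lat 0°.
Cell spans 2° lon × 1° lat.
west -54.00, east -52.00.

-54.00, -52.00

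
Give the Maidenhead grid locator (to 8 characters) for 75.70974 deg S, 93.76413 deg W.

EB34cg89

Add 180° to longitude and 90° to latitude: 86.23587, 14.29026.
Field: lon ⌊86.23587/20⌋ = 4 → E; lat ⌊14.29026/10⌋ = 1 → B.
Square: lon ⌊6.23587/2⌋ = 3; lat ⌊4.29026/1⌋ = 4.
Subsquare: lon ⌊0.23587/0.0833333⌋ = 2 → c; lat ⌊0.29026/0.0416667⌋ = 6 → g.
Extended square: lon ⌊0.06920/0.00833333⌋ = 8; lat ⌊0.04026/0.00416667⌋ = 9.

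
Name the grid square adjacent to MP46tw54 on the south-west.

MP46tw43

Longitude extended square 5; −1 → 4.
Latitude extended square 4; −1 → 3.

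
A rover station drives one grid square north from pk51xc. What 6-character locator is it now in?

PK51xd

Latitude subsquare c = 2; +1 → 3 = d.
The longitude characters are unchanged.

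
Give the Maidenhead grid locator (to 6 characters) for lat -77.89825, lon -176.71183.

Add 180° to longitude and 90° to latitude: 3.2882, 12.1017.
Field: lon ⌊3.2882/20⌋ = 0 → A; lat ⌊12.1017/10⌋ = 1 → B.
Square: lon ⌊3.2882/2⌋ = 1; lat ⌊2.1017/1⌋ = 2.
Subsquare: lon ⌊1.2882/0.0833333⌋ = 15 → p; lat ⌊0.1017/0.0416667⌋ = 2 → c.

AB12pc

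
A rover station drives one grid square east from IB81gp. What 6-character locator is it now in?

Longitude subsquare g = 6; +1 → 7 = h.
The latitude characters are unchanged.

IB81hp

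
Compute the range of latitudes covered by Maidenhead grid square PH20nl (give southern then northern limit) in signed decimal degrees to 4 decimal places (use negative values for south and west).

Field P=15, H=7: +15·20° lon, +7·10° lat → SW at lon 120°, lat -20°.
Square 2, 0: +2·2° lon, +0·1° lat → SW at lon 124°, lat -20°.
Subsquare n=13, l=11: +13·0.0833333° lon, +11·0.0416667° lat → SW at lon 125.083°, lat -19.5417°.
Cell spans 0.0833333° lon × 0.0416667° lat.
south -19.5417, north -19.5000.

-19.5417, -19.5000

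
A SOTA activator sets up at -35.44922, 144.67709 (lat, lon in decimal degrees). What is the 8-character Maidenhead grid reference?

QF24in12

Offset from 180°W / 90°S: lon 324.67709°, lat 54.55078°.
Field (20°×10°, letters A–R): 324.67709/20 → 16 → Q, 54.55078/10 → 5 → F; chars QF.
Square (2°×1°, digits 0–9): 4.67709/2 → 2, 4.55078/1 → 4; chars 24.
Subsquare (5′×2.5′, letters a–x): 0.67709/0.0833333 → 8 → i, 0.55078/0.0416667 → 13 → n; chars in.
Extended square (30″×15″, digits 0–9): 0.01042/0.00833333 → 1, 0.00911/0.00416667 → 2; chars 12.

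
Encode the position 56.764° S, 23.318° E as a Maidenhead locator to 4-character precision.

KD13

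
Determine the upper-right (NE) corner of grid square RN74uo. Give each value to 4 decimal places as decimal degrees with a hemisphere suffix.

44.6250° N, 175.7500° E

Field R=17, N=13: +17·20° lon, +13·10° lat → SW at lon 160°, lat 40°.
Square 7, 4: +7·2° lon, +4·1° lat → SW at lon 174°, lat 44°.
Subsquare u=20, o=14: +20·0.0833333° lon, +14·0.0416667° lat → SW at lon 175.667°, lat 44.5833°.
Cell spans 0.0833333° lon × 0.0416667° lat. NE corner is SW corner plus one full cell.
latitude 44.6250° N, longitude 175.7500° E.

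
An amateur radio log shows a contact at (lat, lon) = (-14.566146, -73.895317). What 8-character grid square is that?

FH35bk24

Add 180° to longitude and 90° to latitude: 106.10468, 75.43385.
Field (20°×10°, letters A–R): 106.10468/20 → 5 → F, 75.43385/10 → 7 → H; chars FH.
Square (2°×1°, digits 0–9): 6.10468/2 → 3, 5.43385/1 → 5; chars 35.
Subsquare (5′×2.5′, letters a–x): 0.10468/0.0833333 → 1 → b, 0.43385/0.0416667 → 10 → k; chars bk.
Extended square (30″×15″, digits 0–9): 0.02135/0.00833333 → 2, 0.01719/0.00416667 → 4; chars 24.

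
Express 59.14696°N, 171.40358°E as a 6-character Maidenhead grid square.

Shift to the Maidenhead origin (180°W, 90°S): lon 351.4036, lat 149.1470.
Field (20°×10°, letters A–R): lon ⌊351.4036/20⌋ = 17 → R; lat ⌊149.1470/10⌋ = 14 → O.
Square (2°×1°, digits 0–9): lon ⌊11.4036/2⌋ = 5; lat ⌊9.1470/1⌋ = 9.
Subsquare (5′×2.5′, letters a–x): lon ⌊1.4036/0.0833333⌋ = 16 → q; lat ⌊0.1470/0.0416667⌋ = 3 → d.

RO59qd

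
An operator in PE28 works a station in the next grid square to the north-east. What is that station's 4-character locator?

PE39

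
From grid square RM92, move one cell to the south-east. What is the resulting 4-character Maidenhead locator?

AM01

Longitude square 9; +1 → 10, wraps to 0, carry into field.
Longitude field R = 17; +1 → 18, wraps to 0 = A, wrapping around the antimeridian.
Latitude square 2; −1 → 1.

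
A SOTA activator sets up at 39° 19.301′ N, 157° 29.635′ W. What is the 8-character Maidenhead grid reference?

BM19gh07

Offset from 180°W / 90°S: lon 22.50608°, lat 129.32168°.
Field (20°×10°, letters A–R): lon ⌊22.50608/20⌋ = 1 → B; lat ⌊129.32168/10⌋ = 12 → M.
Square (2°×1°, digits 0–9): lon ⌊2.50608/2⌋ = 1; lat ⌊9.32168/1⌋ = 9.
Subsquare (5′×2.5′, letters a–x): lon ⌊0.50608/0.0833333⌋ = 6 → g; lat ⌊0.32168/0.0416667⌋ = 7 → h.
Extended square (30″×15″, digits 0–9): lon ⌊0.00608/0.00833333⌋ = 0; lat ⌊0.03002/0.00416667⌋ = 7.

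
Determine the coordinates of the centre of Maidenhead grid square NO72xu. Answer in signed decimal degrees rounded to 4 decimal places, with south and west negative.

Field N=13, O=14: +13·20° lon, +14·10° lat → SW at lon 80°, lat 50°.
Square 7, 2: +7·2° lon, +2·1° lat → SW at lon 94°, lat 52°.
Subsquare x=23, u=20: +23·0.0833333° lon, +20·0.0416667° lat → SW at lon 95.9167°, lat 52.8333°.
Cell spans 0.0833333° lon × 0.0416667° lat. Centre is SW corner plus half of each.
latitude 52.8542, longitude 95.9583.

52.8542, 95.9583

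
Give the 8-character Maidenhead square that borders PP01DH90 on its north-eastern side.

PP01eh01

Longitude extended square 9; +1 → 10, wraps to 0, carry into subsquare.
Longitude subsquare d = 3; +1 → 4 = e.
Latitude extended square 0; +1 → 1.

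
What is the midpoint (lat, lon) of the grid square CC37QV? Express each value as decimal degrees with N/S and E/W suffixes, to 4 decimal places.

62.1042° S, 132.6250° W

Field C=2, C=2: +2·20° lon, +2·10° lat → SW at lon -140°, lat -70°.
Square 3, 7: +3·2° lon, +7·1° lat → SW at lon -134°, lat -63°.
Subsquare q=16, v=21: +16·0.0833333° lon, +21·0.0416667° lat → SW at lon -132.667°, lat -62.125°.
Cell spans 0.0833333° lon × 0.0416667° lat. Centre is SW corner plus half of each.
latitude 62.1042° S, longitude 132.6250° W.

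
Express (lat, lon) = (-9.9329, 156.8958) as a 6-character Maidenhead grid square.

QI80kb

Shift to the Maidenhead origin (180°W, 90°S): lon 336.8958, lat 80.0671.
Field: lon ⌊336.8958/20⌋ = 16 → Q; lat ⌊80.0671/10⌋ = 8 → I.
Square: lon ⌊16.8958/2⌋ = 8; lat ⌊0.0671/1⌋ = 0.
Subsquare: lon ⌊0.8958/0.0833333⌋ = 10 → k; lat ⌊0.0671/0.0416667⌋ = 1 → b.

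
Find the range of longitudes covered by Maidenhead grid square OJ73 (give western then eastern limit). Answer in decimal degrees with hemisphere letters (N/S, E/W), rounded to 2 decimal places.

114.00° E, 116.00° E

Field O=14, J=9: +14·20° lon, +9·10° lat → SW at lon 100°, lat 0°.
Square 7, 3: +7·2° lon, +3·1° lat → SW at lon 114°, lat 3°.
Cell spans 2° lon × 1° lat.
west 114.00° E, east 116.00° E.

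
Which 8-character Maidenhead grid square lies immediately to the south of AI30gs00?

Latitude extended square 0; −1 → -1, wraps to 9, carry into subsquare.
Latitude subsquare s = 18; −1 → 17 = r.
The longitude characters are unchanged.

AI30gr09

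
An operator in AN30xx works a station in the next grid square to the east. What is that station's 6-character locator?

Longitude subsquare x = 23; +1 → 24, wraps to 0 = a, carry into square.
Longitude square 3; +1 → 4.
The latitude characters are unchanged.

AN40ax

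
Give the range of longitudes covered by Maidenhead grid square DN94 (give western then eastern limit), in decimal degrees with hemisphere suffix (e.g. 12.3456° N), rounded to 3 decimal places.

102.000° W, 100.000° W

Field D=3, N=13: +3·20° lon, +13·10° lat → SW at lon -120°, lat 40°.
Square 9, 4: +9·2° lon, +4·1° lat → SW at lon -102°, lat 44°.
Cell spans 2° lon × 1° lat.
west 102.000° W, east 100.000° W.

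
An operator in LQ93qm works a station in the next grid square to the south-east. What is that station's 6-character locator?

Longitude subsquare q = 16; +1 → 17 = r.
Latitude subsquare m = 12; −1 → 11 = l.

LQ93rl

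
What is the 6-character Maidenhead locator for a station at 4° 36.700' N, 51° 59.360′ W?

GJ44ao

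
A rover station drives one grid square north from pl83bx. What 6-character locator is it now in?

Latitude subsquare x = 23; +1 → 24, wraps to 0 = a, carry into square.
Latitude square 3; +1 → 4.
The longitude characters are unchanged.

PL84ba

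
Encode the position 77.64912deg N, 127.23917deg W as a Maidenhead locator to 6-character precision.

Add 180° to longitude and 90° to latitude: 52.7608, 167.6491.
Field: lon ⌊52.7608/20⌋ = 2 → C; lat ⌊167.6491/10⌋ = 16 → Q.
Square: lon ⌊12.7608/2⌋ = 6; lat ⌊7.6491/1⌋ = 7.
Subsquare: lon ⌊0.7608/0.0833333⌋ = 9 → j; lat ⌊0.6491/0.0416667⌋ = 15 → p.

CQ67jp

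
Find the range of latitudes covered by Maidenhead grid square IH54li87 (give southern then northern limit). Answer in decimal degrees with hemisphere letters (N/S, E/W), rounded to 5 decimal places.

15.63750° S, 15.63333° S

Field I=8, H=7: +8·20° lon, +7·10° lat → SW at lon -20°, lat -20°.
Square 5, 4: +5·2° lon, +4·1° lat → SW at lon -10°, lat -16°.
Subsquare l=11, i=8: +11·0.0833333° lon, +8·0.0416667° lat → SW at lon -9.08333°, lat -15.6667°.
Extended square 8, 7: +8·0.00833333° lon, +7·0.00416667° lat → SW at lon -9.01667°, lat -15.6375°.
Cell spans 0.00833333° lon × 0.00416667° lat.
south 15.63750° S, north 15.63333° S.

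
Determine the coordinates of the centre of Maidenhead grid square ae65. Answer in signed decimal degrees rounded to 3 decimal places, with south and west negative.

-44.500, -167.000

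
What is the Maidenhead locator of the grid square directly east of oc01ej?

OC01fj

Longitude subsquare e = 4; +1 → 5 = f.
The latitude characters are unchanged.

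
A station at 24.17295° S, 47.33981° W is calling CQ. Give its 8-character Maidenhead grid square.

GG65ht98

Shift to the Maidenhead origin (180°W, 90°S): lon 132.66019, lat 65.82705.
Field: 132.66019/20 → 6 → G, 65.82705/10 → 6 → G; chars GG.
Square: 12.66019/2 → 6, 5.82705/1 → 5; chars 65.
Subsquare: 0.66019/0.0833333 → 7 → h, 0.82705/0.0416667 → 19 → t; chars ht.
Extended square: 0.07686/0.00833333 → 9, 0.03538/0.00416667 → 8; chars 98.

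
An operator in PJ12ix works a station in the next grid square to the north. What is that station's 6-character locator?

PJ13ia

Latitude subsquare x = 23; +1 → 24, wraps to 0 = a, carry into square.
Latitude square 2; +1 → 3.
The longitude characters are unchanged.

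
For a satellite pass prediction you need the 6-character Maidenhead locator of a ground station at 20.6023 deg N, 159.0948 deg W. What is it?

BL00ko

Add 180° to longitude and 90° to latitude: 20.9052, 110.6023.
Field: 20.9052/20 → 1 → B, 110.6023/10 → 11 → L; chars BL.
Square: 0.9052/2 → 0, 0.6023/1 → 0; chars 00.
Subsquare: 0.9052/0.0833333 → 10 → k, 0.6023/0.0416667 → 14 → o; chars ko.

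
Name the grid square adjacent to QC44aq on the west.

Longitude subsquare a = 0; −1 → -1, wraps to 23 = x, carry into square.
Longitude square 4; −1 → 3.
The latitude characters are unchanged.

QC34xq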